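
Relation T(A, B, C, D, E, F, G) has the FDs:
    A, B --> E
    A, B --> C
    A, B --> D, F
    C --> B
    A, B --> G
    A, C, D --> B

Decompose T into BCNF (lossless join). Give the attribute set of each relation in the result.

{A, C, D, E, F, G}; {B, C}

Candidate keys of the original relation: {A, B}, {A, C}.
Within {A, B, C, D, E, F, G}: {C}⁺ ∩ {A, B, C, D, E, F, G} = {B, C}, not the whole set, so C --> B violates BCNF; decompose into {B, C} and {A, C, D, E, F, G}.
{B, C}: every determinant is a superkey — BCNF.
{A, C, D, E, F, G}: every determinant is a superkey — BCNF.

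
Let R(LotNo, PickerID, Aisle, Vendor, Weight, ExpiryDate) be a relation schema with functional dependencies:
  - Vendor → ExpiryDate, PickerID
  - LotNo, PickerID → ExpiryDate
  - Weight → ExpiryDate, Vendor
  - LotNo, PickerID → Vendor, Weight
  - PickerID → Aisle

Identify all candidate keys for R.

{LotNo, PickerID}, {LotNo, Vendor}, {LotNo, Weight}

{LotNo} never appears on the right of any FD, so every key must include it.
{LotNo, PickerID} is a candidate key since {LotNo, PickerID}⁺ = {Aisle, ExpiryDate, LotNo, PickerID, Vendor, Weight} covers every attribute.
{LotNo, Vendor} is a candidate key since {LotNo, Vendor}⁺ = {Aisle, ExpiryDate, LotNo, PickerID, Vendor, Weight} covers every attribute.
{LotNo, Weight} is a candidate key since {LotNo, Weight}⁺ = {Aisle, ExpiryDate, LotNo, PickerID, Vendor, Weight} covers every attribute.
These are minimal and exhaustive — every other superkey contains one of them.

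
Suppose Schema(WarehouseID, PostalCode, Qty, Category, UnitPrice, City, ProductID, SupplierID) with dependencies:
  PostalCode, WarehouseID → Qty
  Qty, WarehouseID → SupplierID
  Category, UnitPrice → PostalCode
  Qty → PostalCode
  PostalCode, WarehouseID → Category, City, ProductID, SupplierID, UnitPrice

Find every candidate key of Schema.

Attributes never on any right-hand side: {WarehouseID} — every candidate key must contain it.
Closure of {PostalCode, WarehouseID} is {Category, City, PostalCode, ProductID, Qty, SupplierID, UnitPrice, WarehouseID}, the whole schema; {PostalCode, WarehouseID} is a candidate key.
Closure of {Qty, WarehouseID} is {Category, City, PostalCode, ProductID, Qty, SupplierID, UnitPrice, WarehouseID}, the whole schema; {Qty, WarehouseID} is a candidate key.
Closure of {Category, UnitPrice, WarehouseID} is {Category, City, PostalCode, ProductID, Qty, SupplierID, UnitPrice, WarehouseID}, the whole schema; {Category, UnitPrice, WarehouseID} is a candidate key.
No proper subset of any of these is a key, and no other minimal superkey exists.

{Category, UnitPrice, WarehouseID}, {PostalCode, WarehouseID}, {Qty, WarehouseID}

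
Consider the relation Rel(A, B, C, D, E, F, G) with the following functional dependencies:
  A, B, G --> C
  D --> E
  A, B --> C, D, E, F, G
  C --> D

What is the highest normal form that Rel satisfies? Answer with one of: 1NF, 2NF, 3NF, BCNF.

Candidate key: {A, B}. Prime attributes: {A, B}.
For D --> E we have {D}⁺ = {D, E}; {D} is not a superkey, so BCNF fails.
Because {E} is non-prime and the left side of D --> E is not a superkey, the relation is not in 3NF.
No proper subset of a key has a non-prime attribute in its closure, so there is no partial dependency; 2NF holds.

2NF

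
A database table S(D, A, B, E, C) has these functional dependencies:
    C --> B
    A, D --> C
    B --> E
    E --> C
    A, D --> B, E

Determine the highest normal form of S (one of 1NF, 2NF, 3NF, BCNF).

Candidate key: {A, D}. Prime attributes: {A, D}.
C --> B breaks BCNF: {C}⁺ = {B, C, E}, so {C} is not a superkey.
C --> B has non-prime {B} on the right and a non-superkey on the left, so 3NF fails.
No proper subset of a key has a non-prime attribute in its closure, so there is no partial dependency; 2NF holds.

2NF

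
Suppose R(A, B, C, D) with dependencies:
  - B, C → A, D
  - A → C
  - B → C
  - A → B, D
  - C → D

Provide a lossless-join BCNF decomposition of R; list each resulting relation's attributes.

{A, B, C}; {C, D}

Candidate keys of the original relation: {A}, {B}.
In {A, B, C, D}, {C} is not a superkey ({C}⁺ restricted to this set is {C, D}), so split on C → D into {C, D} and {A, B, C}.
{C, D}: every determinant is a superkey — BCNF.
{A, B, C}: every determinant is a superkey — BCNF.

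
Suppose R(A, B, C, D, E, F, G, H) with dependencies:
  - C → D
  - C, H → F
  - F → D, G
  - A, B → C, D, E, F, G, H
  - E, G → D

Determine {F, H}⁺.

{D, F, G, H}

Start with {F, H}.
F → D, G applies; add {D, G} → now {D, F, G, H}.
No further FD applies.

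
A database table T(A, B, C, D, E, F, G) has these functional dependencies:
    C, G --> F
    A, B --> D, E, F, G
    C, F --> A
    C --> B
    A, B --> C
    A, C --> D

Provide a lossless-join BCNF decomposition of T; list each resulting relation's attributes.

{A, C, D, E, F, G}; {B, C}

Candidate keys of the original relation: {A, B}, {A, C}, {C, F}, {C, G}.
{A, B, C, D, E, F, G}: {C} determines {B, C} here but is not a superkey — split on C --> B, giving {B, C} and {A, C, D, E, F, G}.
{B, C} is in BCNF.
{A, C, D, E, F, G} is in BCNF.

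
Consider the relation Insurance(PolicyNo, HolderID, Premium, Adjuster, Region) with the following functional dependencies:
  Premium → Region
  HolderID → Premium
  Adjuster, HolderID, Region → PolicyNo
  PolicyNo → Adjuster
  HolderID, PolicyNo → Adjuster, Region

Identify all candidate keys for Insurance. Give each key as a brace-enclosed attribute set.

{Adjuster, HolderID}, {HolderID, PolicyNo}

Attributes never on any right-hand side: {HolderID} — every candidate key must contain it.
{Adjuster, HolderID}⁺ = {Adjuster, HolderID, PolicyNo, Premium, Region} — all of the relation — so {Adjuster, HolderID} is a candidate key.
{HolderID, PolicyNo}⁺ = {Adjuster, HolderID, PolicyNo, Premium, Region} — all of the relation — so {HolderID, PolicyNo} is a candidate key.
Any other superkey properly contains one of these, so there are no further candidate keys.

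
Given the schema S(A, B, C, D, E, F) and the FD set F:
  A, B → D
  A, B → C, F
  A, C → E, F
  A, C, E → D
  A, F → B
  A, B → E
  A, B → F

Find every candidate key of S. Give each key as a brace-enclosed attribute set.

{A, B}, {A, C}, {A, F}

No FD produces {A}, so it must be in every candidate key.
{A, B}⁺ = {A, B, C, D, E, F}, which is every attribute, so {A, B} is a candidate key.
{A, C}⁺ = {A, B, C, D, E, F}, which is every attribute, so {A, C} is a candidate key.
{A, F}⁺ = {A, B, C, D, E, F}, which is every attribute, so {A, F} is a candidate key.
These are minimal and exhaustive — every other superkey contains one of them.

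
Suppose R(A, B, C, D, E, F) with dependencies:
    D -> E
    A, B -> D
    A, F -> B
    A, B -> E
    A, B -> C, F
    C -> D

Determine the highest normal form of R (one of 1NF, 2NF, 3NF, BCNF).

2NF

Candidate keys: {A, B}, {A, F}. Prime attributes: {A, B, F}.
D -> E: {D}⁺ = {D, E}, which is not all of the attributes, so the left side is not a superkey — BCNF is violated.
Because {E} is non-prime and the left side of D -> E is not a superkey, the relation is not in 3NF.
No non-prime attribute depends on a proper subset of any candidate key, so 2NF holds.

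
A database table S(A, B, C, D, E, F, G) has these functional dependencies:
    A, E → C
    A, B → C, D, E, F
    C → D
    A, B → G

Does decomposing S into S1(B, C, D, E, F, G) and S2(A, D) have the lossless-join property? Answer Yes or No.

No

S1 ∩ S2 = {D}; its closure under F is {D}.
The closure covers neither S1 nor S2 entirely; the join is not lossless.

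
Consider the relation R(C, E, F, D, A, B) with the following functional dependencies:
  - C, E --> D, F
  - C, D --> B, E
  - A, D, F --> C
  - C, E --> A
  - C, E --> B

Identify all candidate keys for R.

{A, D, F}, {C, D}, {C, E}

{C, D}⁺ = {A, B, C, D, E, F} — all of the relation — so {C, D} is a candidate key.
{C, E}⁺ = {A, B, C, D, E, F} — all of the relation — so {C, E} is a candidate key.
{A, D, F}⁺ = {A, B, C, D, E, F} — all of the relation — so {A, D, F} is a candidate key.
These are minimal and exhaustive — every other superkey contains one of them.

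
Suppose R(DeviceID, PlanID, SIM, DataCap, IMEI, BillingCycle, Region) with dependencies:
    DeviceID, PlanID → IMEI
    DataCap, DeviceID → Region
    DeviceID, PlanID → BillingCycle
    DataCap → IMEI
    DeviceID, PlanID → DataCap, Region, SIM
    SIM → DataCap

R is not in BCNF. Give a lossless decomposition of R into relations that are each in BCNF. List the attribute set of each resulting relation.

Candidate key of the original relation: {DeviceID, PlanID}.
In {BillingCycle, DataCap, DeviceID, IMEI, PlanID, Region, SIM}, {DataCap, DeviceID} is not a superkey ({DataCap, DeviceID}⁺ restricted to this set is {DataCap, DeviceID, IMEI, Region}), so split on DataCap, DeviceID → IMEI, Region into {DataCap, DeviceID, IMEI, Region} and {BillingCycle, DataCap, DeviceID, PlanID, SIM}.
In {DataCap, DeviceID, IMEI, Region}, {DataCap} is not a superkey ({DataCap}⁺ restricted to this set is {DataCap, IMEI}), so split on DataCap → IMEI into {DataCap, IMEI} and {DataCap, DeviceID, Region}.
{DataCap, IMEI} is in BCNF.
{DataCap, DeviceID, Region} is in BCNF.
In {BillingCycle, DataCap, DeviceID, PlanID, SIM}, {SIM} is not a superkey ({SIM}⁺ restricted to this set is {DataCap, SIM}), so split on SIM → DataCap into {DataCap, SIM} and {BillingCycle, DeviceID, PlanID, SIM}.
{DataCap, SIM} is in BCNF.
{BillingCycle, DeviceID, PlanID, SIM} is in BCNF.

{BillingCycle, DeviceID, PlanID, SIM}; {DataCap, DeviceID, Region}; {DataCap, IMEI}; {DataCap, SIM}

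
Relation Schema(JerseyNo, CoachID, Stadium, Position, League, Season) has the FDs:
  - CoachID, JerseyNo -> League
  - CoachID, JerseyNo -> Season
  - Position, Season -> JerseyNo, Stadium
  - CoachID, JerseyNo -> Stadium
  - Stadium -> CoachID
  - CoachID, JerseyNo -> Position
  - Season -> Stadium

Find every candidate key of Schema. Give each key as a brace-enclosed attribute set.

{CoachID, JerseyNo} is a candidate key since {CoachID, JerseyNo}⁺ = {CoachID, JerseyNo, League, Position, Season, Stadium} covers every attribute.
{JerseyNo, Season} is a candidate key since {JerseyNo, Season}⁺ = {CoachID, JerseyNo, League, Position, Season, Stadium} covers every attribute.
{JerseyNo, Stadium} is a candidate key since {JerseyNo, Stadium}⁺ = {CoachID, JerseyNo, League, Position, Season, Stadium} covers every attribute.
{Position, Season} is a candidate key since {Position, Season}⁺ = {CoachID, JerseyNo, League, Position, Season, Stadium} covers every attribute.
No proper subset of any of these is a key, and no other minimal superkey exists.

{CoachID, JerseyNo}, {JerseyNo, Season}, {JerseyNo, Stadium}, {Position, Season}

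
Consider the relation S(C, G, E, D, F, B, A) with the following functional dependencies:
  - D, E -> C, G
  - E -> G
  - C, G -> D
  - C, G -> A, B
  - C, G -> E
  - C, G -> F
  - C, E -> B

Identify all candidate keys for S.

{C, E}⁺ = {A, B, C, D, E, F, G}, which is every attribute, so {C, E} is a candidate key.
{C, G}⁺ = {A, B, C, D, E, F, G}, which is every attribute, so {C, G} is a candidate key.
{D, E}⁺ = {A, B, C, D, E, F, G}, which is every attribute, so {D, E} is a candidate key.
These are minimal and exhaustive — every other superkey contains one of them.

{C, E}, {C, G}, {D, E}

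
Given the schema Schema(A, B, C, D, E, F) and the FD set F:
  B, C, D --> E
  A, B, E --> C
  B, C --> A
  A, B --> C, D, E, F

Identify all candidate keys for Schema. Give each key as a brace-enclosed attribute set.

No FD produces {B}, so it must be in every candidate key.
{A, B}⁺ = {A, B, C, D, E, F} — all of the relation — so {A, B} is a candidate key.
{B, C}⁺ = {A, B, C, D, E, F} — all of the relation — so {B, C} is a candidate key.
Any other superkey properly contains one of these, so there are no further candidate keys.

{A, B}, {B, C}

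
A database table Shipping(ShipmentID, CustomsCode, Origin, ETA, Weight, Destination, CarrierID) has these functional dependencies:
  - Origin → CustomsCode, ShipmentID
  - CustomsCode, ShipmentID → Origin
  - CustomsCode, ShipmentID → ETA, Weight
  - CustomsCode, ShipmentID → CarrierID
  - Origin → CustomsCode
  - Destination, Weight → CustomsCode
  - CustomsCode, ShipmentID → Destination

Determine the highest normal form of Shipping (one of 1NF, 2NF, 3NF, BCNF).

3NF

Candidate keys: {CustomsCode, ShipmentID}, {Destination, ShipmentID, Weight}, {Origin}. Prime attributes: {CustomsCode, Destination, Origin, ShipmentID, Weight}.
For Destination, Weight → CustomsCode we have {Destination, Weight}⁺ = {CustomsCode, Destination, Weight}; {Destination, Weight} is not a superkey, so BCNF fails.
Since {CustomsCode} ⊆ prime attributes and every other non-superkey FD also has a prime right side, the schema is in 3NF.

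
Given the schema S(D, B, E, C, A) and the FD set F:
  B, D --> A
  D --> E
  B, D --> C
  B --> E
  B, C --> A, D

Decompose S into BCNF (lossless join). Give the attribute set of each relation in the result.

Candidate keys of the original relation: {B, C}, {B, D}.
In {A, B, C, D, E}, {D} is not a superkey ({D}⁺ restricted to this set is {D, E}), so split on D --> E into {D, E} and {A, B, C, D}.
{D, E} is in BCNF.
{A, B, C, D} is in BCNF.

{A, B, C, D}; {D, E}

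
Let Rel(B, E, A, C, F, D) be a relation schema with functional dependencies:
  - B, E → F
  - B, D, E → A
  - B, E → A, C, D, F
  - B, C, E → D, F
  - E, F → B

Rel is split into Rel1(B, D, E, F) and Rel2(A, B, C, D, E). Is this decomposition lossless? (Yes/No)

Yes

Common attributes: {B, D, E}; their closure is {A, B, C, D, E, F}.
Since Rel1 ⊆ {A, B, C, D, E, F}, the intersection is a superkey of Rel1; the decomposition is lossless.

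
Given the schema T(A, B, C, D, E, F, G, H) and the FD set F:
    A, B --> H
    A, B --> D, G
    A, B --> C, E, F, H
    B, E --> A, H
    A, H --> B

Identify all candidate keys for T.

{A, B}⁺ = {A, B, C, D, E, F, G, H}, which is every attribute, so {A, B} is a candidate key.
{A, H}⁺ = {A, B, C, D, E, F, G, H}, which is every attribute, so {A, H} is a candidate key.
{B, E}⁺ = {A, B, C, D, E, F, G, H}, which is every attribute, so {B, E} is a candidate key.
These are minimal and exhaustive — every other superkey contains one of them.

{A, B}, {A, H}, {B, E}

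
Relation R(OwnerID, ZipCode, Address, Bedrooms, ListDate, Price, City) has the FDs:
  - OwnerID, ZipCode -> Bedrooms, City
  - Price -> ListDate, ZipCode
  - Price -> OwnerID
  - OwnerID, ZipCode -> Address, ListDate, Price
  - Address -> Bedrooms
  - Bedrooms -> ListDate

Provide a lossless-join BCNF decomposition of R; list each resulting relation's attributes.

{Address, Bedrooms}; {Address, City, OwnerID, Price, ZipCode}; {Bedrooms, ListDate}

Candidate keys of the original relation: {OwnerID, ZipCode}, {Price}.
In {Address, Bedrooms, City, ListDate, OwnerID, Price, ZipCode}, {Address} is not a superkey ({Address}⁺ restricted to this set is {Address, Bedrooms, ListDate}), so split on Address -> Bedrooms, ListDate into {Address, Bedrooms, ListDate} and {Address, City, OwnerID, Price, ZipCode}.
In {Address, Bedrooms, ListDate}, {Bedrooms} is not a superkey ({Bedrooms}⁺ restricted to this set is {Bedrooms, ListDate}), so split on Bedrooms -> ListDate into {Bedrooms, ListDate} and {Address, Bedrooms}.
{Bedrooms, ListDate} is in BCNF.
{Address, Bedrooms} is in BCNF.
{Address, City, OwnerID, Price, ZipCode} is in BCNF.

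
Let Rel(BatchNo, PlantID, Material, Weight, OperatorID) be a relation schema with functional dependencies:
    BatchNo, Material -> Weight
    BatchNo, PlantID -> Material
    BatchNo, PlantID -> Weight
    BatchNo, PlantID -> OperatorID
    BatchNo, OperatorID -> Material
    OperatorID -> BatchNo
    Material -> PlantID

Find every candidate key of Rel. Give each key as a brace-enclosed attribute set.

{BatchNo, Material}, {BatchNo, PlantID}, {OperatorID}

{OperatorID} is a candidate key since {OperatorID}⁺ = {BatchNo, Material, OperatorID, PlantID, Weight} covers every attribute.
{BatchNo, Material} is a candidate key since {BatchNo, Material}⁺ = {BatchNo, Material, OperatorID, PlantID, Weight} covers every attribute.
{BatchNo, PlantID} is a candidate key since {BatchNo, PlantID}⁺ = {BatchNo, Material, OperatorID, PlantID, Weight} covers every attribute.
Any other superkey properly contains one of these, so there are no further candidate keys.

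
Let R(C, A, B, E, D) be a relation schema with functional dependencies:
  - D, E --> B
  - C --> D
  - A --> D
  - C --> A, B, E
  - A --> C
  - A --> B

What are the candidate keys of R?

{A}, {C}

Closure of {A} is {A, B, C, D, E}, the whole schema; {A} is a candidate key.
Closure of {C} is {A, B, C, D, E}, the whole schema; {C} is a candidate key.
No proper subset of any of these is a key, and no other minimal superkey exists.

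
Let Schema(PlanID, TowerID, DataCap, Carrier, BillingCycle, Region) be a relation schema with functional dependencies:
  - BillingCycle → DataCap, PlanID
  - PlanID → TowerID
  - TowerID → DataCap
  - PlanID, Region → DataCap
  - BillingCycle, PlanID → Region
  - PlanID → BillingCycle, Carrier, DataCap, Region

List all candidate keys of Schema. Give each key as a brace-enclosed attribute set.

{BillingCycle}⁺ = {BillingCycle, Carrier, DataCap, PlanID, Region, TowerID} — all of the relation — so {BillingCycle} is a candidate key.
{PlanID}⁺ = {BillingCycle, Carrier, DataCap, PlanID, Region, TowerID} — all of the relation — so {PlanID} is a candidate key.
No proper subset of any of these is a key, and no other minimal superkey exists.

{BillingCycle}, {PlanID}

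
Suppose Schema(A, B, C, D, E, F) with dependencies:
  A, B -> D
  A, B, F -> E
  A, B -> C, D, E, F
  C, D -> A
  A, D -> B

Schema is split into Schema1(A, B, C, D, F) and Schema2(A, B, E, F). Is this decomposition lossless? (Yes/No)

Schema1 ∩ Schema2 = {A, B, F}; its closure under F is {A, B, C, D, E, F}.
Schema1 is contained in that closure, so Schema1 ∩ Schema2 -> Schema1 holds and the join is lossless.

Yes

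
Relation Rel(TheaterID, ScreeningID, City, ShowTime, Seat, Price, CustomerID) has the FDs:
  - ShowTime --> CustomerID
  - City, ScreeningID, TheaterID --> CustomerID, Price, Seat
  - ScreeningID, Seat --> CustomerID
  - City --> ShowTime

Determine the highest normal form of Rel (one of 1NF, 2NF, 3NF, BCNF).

Candidate key: {City, ScreeningID, TheaterID}. Prime attributes: {City, ScreeningID, TheaterID}.
ShowTime --> CustomerID: {ShowTime}⁺ = {CustomerID, ShowTime}, which is not all of the attributes, so the left side is not a superkey — BCNF is violated.
ShowTime --> CustomerID determines the non-prime attribute {CustomerID} from a non-superkey — 3NF is violated.
Since {City} ⊂ {City, ScreeningID, TheaterID} and {City}⁺ ⊇ {CustomerID, ShowTime} with {CustomerID, ShowTime} non-prime, there is a partial dependency; 2NF fails.

1NF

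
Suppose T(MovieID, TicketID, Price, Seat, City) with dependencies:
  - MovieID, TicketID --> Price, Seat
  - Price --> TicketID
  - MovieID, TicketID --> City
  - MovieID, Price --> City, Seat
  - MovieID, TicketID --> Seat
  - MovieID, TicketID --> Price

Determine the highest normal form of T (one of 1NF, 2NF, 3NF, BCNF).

Candidate keys: {MovieID, Price}, {MovieID, TicketID}. Prime attributes: {MovieID, Price, TicketID}.
Price --> TicketID: {Price}⁺ = {Price, TicketID}, which is not all of the attributes, so the left side is not a superkey — BCNF is violated.
But every attribute on its right side ({TicketID}) is prime, and the same holds for every other non-superkey FD, so 3NF still holds.

3NF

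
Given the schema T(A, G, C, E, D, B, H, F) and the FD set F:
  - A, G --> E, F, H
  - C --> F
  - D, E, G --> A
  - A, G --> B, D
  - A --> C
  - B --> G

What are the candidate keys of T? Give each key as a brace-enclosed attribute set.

Closure of {A, B} is {A, B, C, D, E, F, G, H}, the whole schema; {A, B} is a candidate key.
Closure of {A, G} is {A, B, C, D, E, F, G, H}, the whole schema; {A, G} is a candidate key.
Closure of {B, D, E} is {A, B, C, D, E, F, G, H}, the whole schema; {B, D, E} is a candidate key.
Closure of {D, E, G} is {A, B, C, D, E, F, G, H}, the whole schema; {D, E, G} is a candidate key.
These are minimal and exhaustive — every other superkey contains one of them.

{A, B}, {A, G}, {B, D, E}, {D, E, G}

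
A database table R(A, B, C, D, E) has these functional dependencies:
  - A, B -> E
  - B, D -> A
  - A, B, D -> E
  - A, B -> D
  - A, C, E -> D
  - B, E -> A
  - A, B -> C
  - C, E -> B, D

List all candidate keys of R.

Closure of {A, B} is {A, B, C, D, E}, the whole schema; {A, B} is a candidate key.
Closure of {B, D} is {A, B, C, D, E}, the whole schema; {B, D} is a candidate key.
Closure of {B, E} is {A, B, C, D, E}, the whole schema; {B, E} is a candidate key.
Closure of {C, E} is {A, B, C, D, E}, the whole schema; {C, E} is a candidate key.
Any other superkey properly contains one of these, so there are no further candidate keys.

{A, B}, {B, D}, {B, E}, {C, E}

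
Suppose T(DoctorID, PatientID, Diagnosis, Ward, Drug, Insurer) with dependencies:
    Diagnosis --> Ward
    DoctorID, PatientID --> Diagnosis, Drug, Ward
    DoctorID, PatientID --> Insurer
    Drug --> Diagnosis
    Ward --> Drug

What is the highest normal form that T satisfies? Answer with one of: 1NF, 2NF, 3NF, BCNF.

Candidate key: {DoctorID, PatientID}. Prime attributes: {DoctorID, PatientID}.
For Diagnosis --> Ward we have {Diagnosis}⁺ = {Diagnosis, Drug, Ward}; {Diagnosis} is not a superkey, so BCNF fails.
Diagnosis --> Ward determines the non-prime attribute {Ward} from a non-superkey — 3NF is violated.
Checking every proper subset of each key, none determines a non-prime attribute — 2NF is satisfied.

2NF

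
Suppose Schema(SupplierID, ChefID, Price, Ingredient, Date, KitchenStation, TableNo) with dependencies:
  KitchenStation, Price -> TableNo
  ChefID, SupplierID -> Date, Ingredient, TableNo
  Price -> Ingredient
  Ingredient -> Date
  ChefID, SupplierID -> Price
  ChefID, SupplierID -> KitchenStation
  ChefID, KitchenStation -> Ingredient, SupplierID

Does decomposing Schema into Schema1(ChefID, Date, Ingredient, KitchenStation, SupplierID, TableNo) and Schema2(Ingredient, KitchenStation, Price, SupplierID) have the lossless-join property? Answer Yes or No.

Schema1 ∩ Schema2 = {Ingredient, KitchenStation, SupplierID}; its closure under F is {Date, Ingredient, KitchenStation, SupplierID}.
Neither Schema1 nor Schema2 is contained in that closure, so the decomposition is lossy.

No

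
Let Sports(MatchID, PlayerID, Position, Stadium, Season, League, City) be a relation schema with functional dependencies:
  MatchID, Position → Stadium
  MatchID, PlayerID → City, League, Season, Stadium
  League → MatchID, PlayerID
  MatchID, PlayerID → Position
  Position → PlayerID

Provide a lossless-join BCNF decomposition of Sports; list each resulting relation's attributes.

Candidate keys of the original relation: {League}, {MatchID, PlayerID}, {MatchID, Position}.
Within {City, League, MatchID, PlayerID, Position, Season, Stadium}: {Position}⁺ ∩ {City, League, MatchID, PlayerID, Position, Season, Stadium} = {PlayerID, Position}, not the whole set, so Position → PlayerID violates BCNF; decompose into {PlayerID, Position} and {City, League, MatchID, Position, Season, Stadium}.
{PlayerID, Position} is in BCNF.
{City, League, MatchID, Position, Season, Stadium} is in BCNF.

{City, League, MatchID, Position, Season, Stadium}; {PlayerID, Position}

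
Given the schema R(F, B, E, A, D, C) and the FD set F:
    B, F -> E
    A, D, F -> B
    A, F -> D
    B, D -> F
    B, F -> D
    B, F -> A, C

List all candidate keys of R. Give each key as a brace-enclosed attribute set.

{A, F}, {B, D}, {B, F}

{A, F}⁺ = {A, B, C, D, E, F}, which is every attribute, so {A, F} is a candidate key.
{B, D}⁺ = {A, B, C, D, E, F}, which is every attribute, so {B, D} is a candidate key.
{B, F}⁺ = {A, B, C, D, E, F}, which is every attribute, so {B, F} is a candidate key.
These are minimal and exhaustive — every other superkey contains one of them.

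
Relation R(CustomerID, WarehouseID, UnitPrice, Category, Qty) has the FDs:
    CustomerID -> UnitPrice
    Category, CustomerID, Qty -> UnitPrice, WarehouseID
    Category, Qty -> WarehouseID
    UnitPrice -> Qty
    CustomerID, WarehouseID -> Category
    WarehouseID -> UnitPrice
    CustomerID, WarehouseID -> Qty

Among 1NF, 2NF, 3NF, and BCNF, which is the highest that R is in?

Candidate keys: {Category, CustomerID}, {CustomerID, WarehouseID}. Prime attributes: {Category, CustomerID, WarehouseID}.
For CustomerID -> UnitPrice we have {CustomerID}⁺ = {CustomerID, Qty, UnitPrice}; {CustomerID} is not a superkey, so BCNF fails.
Because {UnitPrice} is non-prime and the left side of CustomerID -> UnitPrice is not a superkey, the relation is not in 3NF.
The proper key subset {CustomerID} of {Category, CustomerID} determines non-prime {Qty, UnitPrice}, so the relation is not even in 2NF.

1NF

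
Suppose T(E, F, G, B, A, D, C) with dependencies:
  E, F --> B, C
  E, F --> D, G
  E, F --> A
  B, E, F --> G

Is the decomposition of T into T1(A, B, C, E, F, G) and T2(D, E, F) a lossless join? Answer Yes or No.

Yes

Common attributes: {E, F}; their closure is {A, B, C, D, E, F, G}.
Since T1 ⊆ {A, B, C, D, E, F, G}, the intersection is a superkey of T1; the decomposition is lossless.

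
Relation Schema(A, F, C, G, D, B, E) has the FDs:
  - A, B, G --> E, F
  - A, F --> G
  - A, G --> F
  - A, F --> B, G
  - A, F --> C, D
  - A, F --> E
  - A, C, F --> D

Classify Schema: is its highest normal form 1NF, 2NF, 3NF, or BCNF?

BCNF

Candidate keys: {A, F}, {A, G}. Prime attributes: {A, F, G}.
Every FD has a superkey on the left, so the relation is in BCNF.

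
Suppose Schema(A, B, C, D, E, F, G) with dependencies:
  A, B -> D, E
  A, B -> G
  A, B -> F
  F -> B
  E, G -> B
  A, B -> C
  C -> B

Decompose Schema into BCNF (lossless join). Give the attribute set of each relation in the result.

Candidate keys of the original relation: {A, B}, {A, C}, {A, E, G}, {A, F}.
{A, B, C, D, E, F, G}: {F} determines {B, F} here but is not a superkey — split on F -> B, giving {B, F} and {A, C, D, E, F, G}.
{B, F} is in BCNF.
{A, C, D, E, F, G} is in BCNF.

{A, C, D, E, F, G}; {B, F}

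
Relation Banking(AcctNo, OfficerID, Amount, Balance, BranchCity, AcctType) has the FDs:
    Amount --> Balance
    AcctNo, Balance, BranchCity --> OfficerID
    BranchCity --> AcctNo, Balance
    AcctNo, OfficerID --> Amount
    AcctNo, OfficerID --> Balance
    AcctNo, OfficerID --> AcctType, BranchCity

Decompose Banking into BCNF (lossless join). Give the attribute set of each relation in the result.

{AcctNo, AcctType, Amount, BranchCity, OfficerID}; {Amount, Balance}

Candidate keys of the original relation: {AcctNo, OfficerID}, {BranchCity}.
{AcctNo, AcctType, Amount, Balance, BranchCity, OfficerID}: {Amount} determines {Amount, Balance} here but is not a superkey — split on Amount --> Balance, giving {Amount, Balance} and {AcctNo, AcctType, Amount, BranchCity, OfficerID}.
{Amount, Balance} has no BCNF violation.
{AcctNo, AcctType, Amount, BranchCity, OfficerID} has no BCNF violation.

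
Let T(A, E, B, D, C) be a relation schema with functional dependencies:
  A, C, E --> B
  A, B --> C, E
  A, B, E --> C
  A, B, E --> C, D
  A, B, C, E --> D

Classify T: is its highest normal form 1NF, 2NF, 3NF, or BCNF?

BCNF

Candidate keys: {A, B}, {A, C, E}. Prime attributes: {A, B, C, E}.
Each dependency's left side is a superkey — BCNF holds.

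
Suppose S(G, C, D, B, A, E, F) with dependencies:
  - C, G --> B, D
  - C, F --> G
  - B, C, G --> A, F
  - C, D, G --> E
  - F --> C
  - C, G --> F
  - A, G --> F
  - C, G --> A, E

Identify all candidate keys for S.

{A, G}, {C, G}, {F}

{F}⁺ = {A, B, C, D, E, F, G}, which is every attribute, so {F} is a candidate key.
{A, G}⁺ = {A, B, C, D, E, F, G}, which is every attribute, so {A, G} is a candidate key.
{C, G}⁺ = {A, B, C, D, E, F, G}, which is every attribute, so {C, G} is a candidate key.
These are minimal and exhaustive — every other superkey contains one of them.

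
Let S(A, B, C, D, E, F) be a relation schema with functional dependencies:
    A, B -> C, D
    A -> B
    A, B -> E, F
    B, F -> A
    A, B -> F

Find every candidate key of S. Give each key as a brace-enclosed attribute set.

{A}⁺ = {A, B, C, D, E, F} — all of the relation — so {A} is a candidate key.
{B, F}⁺ = {A, B, C, D, E, F} — all of the relation — so {B, F} is a candidate key.
These are minimal and exhaustive — every other superkey contains one of them.

{A}, {B, F}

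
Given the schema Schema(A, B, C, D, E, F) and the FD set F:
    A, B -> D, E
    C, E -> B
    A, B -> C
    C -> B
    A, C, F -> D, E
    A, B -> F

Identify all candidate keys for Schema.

{A, B}, {A, C}

No FD produces {A}, so it must be in every candidate key.
Closure of {A, B} is {A, B, C, D, E, F}, the whole schema; {A, B} is a candidate key.
Closure of {A, C} is {A, B, C, D, E, F}, the whole schema; {A, C} is a candidate key.
No proper subset of any of these is a key, and no other minimal superkey exists.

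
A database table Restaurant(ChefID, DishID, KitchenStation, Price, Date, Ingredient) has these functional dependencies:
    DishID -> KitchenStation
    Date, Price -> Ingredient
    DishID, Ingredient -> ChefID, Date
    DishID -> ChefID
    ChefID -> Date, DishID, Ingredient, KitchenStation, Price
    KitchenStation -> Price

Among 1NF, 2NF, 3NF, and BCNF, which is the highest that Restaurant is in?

Candidate keys: {ChefID}, {DishID}. Prime attributes: {ChefID, DishID}.
For Date, Price -> Ingredient we have {Date, Price}⁺ = {Date, Ingredient, Price}; {Date, Price} is not a superkey, so BCNF fails.
Date, Price -> Ingredient has non-prime {Ingredient} on the right and a non-superkey on the left, so 3NF fails.
With only single-attribute keys there can be no partial dependency, so 2NF holds.

2NF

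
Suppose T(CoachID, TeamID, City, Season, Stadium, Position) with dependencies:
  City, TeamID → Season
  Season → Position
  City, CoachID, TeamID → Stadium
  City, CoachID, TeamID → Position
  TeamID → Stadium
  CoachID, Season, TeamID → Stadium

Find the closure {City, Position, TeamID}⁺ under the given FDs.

Start with {City, Position, TeamID}.
City, TeamID → Season applies; add {Season} → now {City, Position, Season, TeamID}.
TeamID → Stadium applies; add {Stadium} → now {City, Position, Season, Stadium, TeamID}.
No further FD applies.

{City, Position, Season, Stadium, TeamID}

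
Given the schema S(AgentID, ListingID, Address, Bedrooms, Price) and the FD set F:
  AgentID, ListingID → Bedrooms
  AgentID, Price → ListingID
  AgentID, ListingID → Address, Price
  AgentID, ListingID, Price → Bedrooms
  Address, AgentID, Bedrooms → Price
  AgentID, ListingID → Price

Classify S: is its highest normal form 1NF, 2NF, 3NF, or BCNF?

Candidate keys: {Address, AgentID, Bedrooms}, {AgentID, ListingID}, {AgentID, Price}. Prime attributes: {Address, AgentID, Bedrooms, ListingID, Price}.
Every FD has a superkey on the left, so the relation is in BCNF.

BCNF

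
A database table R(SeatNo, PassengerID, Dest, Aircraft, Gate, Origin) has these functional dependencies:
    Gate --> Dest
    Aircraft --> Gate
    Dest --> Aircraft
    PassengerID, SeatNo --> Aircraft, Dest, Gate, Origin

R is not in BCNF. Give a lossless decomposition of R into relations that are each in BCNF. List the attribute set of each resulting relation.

Candidate key of the original relation: {PassengerID, SeatNo}.
Within {Aircraft, Dest, Gate, Origin, PassengerID, SeatNo}: {Gate}⁺ ∩ {Aircraft, Dest, Gate, Origin, PassengerID, SeatNo} = {Aircraft, Dest, Gate}, not the whole set, so Gate --> Aircraft, Dest violates BCNF; decompose into {Aircraft, Dest, Gate} and {Gate, Origin, PassengerID, SeatNo}.
{Aircraft, Dest, Gate} is in BCNF.
{Gate, Origin, PassengerID, SeatNo} is in BCNF.

{Aircraft, Dest, Gate}; {Gate, Origin, PassengerID, SeatNo}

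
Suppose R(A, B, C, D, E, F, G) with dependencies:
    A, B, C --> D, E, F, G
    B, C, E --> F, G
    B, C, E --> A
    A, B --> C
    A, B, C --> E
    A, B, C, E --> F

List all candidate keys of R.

Attributes never on any right-hand side: {B} — every candidate key must contain it.
{A, B} is a candidate key since {A, B}⁺ = {A, B, C, D, E, F, G} covers every attribute.
{B, C, E} is a candidate key since {B, C, E}⁺ = {A, B, C, D, E, F, G} covers every attribute.
These are minimal and exhaustive — every other superkey contains one of them.

{A, B}, {B, C, E}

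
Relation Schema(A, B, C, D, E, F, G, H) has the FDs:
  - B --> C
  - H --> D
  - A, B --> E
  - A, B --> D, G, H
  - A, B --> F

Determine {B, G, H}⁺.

Start with {B, G, H}.
B --> C applies; add {C} → now {B, C, G, H}.
H --> D applies; add {D} → now {B, C, D, G, H}.
No further FD applies.

{B, C, D, G, H}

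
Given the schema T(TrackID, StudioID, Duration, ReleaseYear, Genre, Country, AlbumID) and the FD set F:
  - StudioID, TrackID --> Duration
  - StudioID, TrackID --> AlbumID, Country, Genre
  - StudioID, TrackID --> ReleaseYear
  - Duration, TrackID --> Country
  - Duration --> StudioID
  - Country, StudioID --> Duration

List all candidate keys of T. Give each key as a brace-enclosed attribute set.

{TrackID} never appears on the right of any FD, so every key must include it.
{Duration, TrackID} is a candidate key since {Duration, TrackID}⁺ = {AlbumID, Country, Duration, Genre, ReleaseYear, StudioID, TrackID} covers every attribute.
{StudioID, TrackID} is a candidate key since {StudioID, TrackID}⁺ = {AlbumID, Country, Duration, Genre, ReleaseYear, StudioID, TrackID} covers every attribute.
No proper subset of any of these is a key, and no other minimal superkey exists.

{Duration, TrackID}, {StudioID, TrackID}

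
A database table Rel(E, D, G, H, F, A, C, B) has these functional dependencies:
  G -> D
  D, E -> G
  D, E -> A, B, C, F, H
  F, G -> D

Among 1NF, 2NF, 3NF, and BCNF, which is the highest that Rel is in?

3NF

Candidate keys: {D, E}, {E, G}. Prime attributes: {D, E, G}.
G -> D: {G}⁺ = {D, G}, which is not all of the attributes, so the left side is not a superkey — BCNF is violated.
Since {D} ⊆ prime attributes and every other non-superkey FD also has a prime right side, the schema is in 3NF.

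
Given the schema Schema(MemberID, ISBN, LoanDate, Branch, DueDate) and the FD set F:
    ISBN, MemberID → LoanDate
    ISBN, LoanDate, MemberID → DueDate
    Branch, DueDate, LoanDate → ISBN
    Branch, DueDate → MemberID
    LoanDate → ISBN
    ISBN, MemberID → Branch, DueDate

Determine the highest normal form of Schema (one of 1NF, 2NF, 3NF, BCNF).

3NF

Candidate keys: {Branch, DueDate, ISBN}, {Branch, DueDate, LoanDate}, {ISBN, MemberID}, {LoanDate, MemberID}. Prime attributes: {Branch, DueDate, ISBN, LoanDate, MemberID}.
For Branch, DueDate → MemberID we have {Branch, DueDate}⁺ = {Branch, DueDate, MemberID}; {Branch, DueDate} is not a superkey, so BCNF fails.
Its right-hand attributes {MemberID} are all prime, as are those of every other non-superkey FD — the relation is in 3NF.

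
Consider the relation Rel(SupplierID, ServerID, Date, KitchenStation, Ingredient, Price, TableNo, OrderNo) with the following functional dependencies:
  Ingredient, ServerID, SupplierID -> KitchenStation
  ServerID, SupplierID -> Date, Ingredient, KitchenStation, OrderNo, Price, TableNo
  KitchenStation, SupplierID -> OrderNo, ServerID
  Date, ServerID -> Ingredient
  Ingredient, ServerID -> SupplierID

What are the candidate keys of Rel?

{Date, ServerID}⁺ = {Date, Ingredient, KitchenStation, OrderNo, Price, ServerID, SupplierID, TableNo} — all of the relation — so {Date, ServerID} is a candidate key.
{Ingredient, ServerID}⁺ = {Date, Ingredient, KitchenStation, OrderNo, Price, ServerID, SupplierID, TableNo} — all of the relation — so {Ingredient, ServerID} is a candidate key.
{KitchenStation, SupplierID}⁺ = {Date, Ingredient, KitchenStation, OrderNo, Price, ServerID, SupplierID, TableNo} — all of the relation — so {KitchenStation, SupplierID} is a candidate key.
{ServerID, SupplierID}⁺ = {Date, Ingredient, KitchenStation, OrderNo, Price, ServerID, SupplierID, TableNo} — all of the relation — so {ServerID, SupplierID} is a candidate key.
Any other superkey properly contains one of these, so there are no further candidate keys.

{Date, ServerID}, {Ingredient, ServerID}, {KitchenStation, SupplierID}, {ServerID, SupplierID}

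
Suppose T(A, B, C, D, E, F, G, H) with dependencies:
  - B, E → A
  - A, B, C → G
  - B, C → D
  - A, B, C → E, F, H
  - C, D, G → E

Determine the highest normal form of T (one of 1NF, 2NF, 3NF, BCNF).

1NF

Candidate keys: {A, B, C}, {B, C, E}, {B, C, G}. Prime attributes: {A, B, C, E, G}.
B, E → A: {B, E}⁺ = {A, B, E}, which is not all of the attributes, so the left side is not a superkey — BCNF is violated.
B, C → D determines the non-prime attribute {D} from a non-superkey — 3NF is violated.
The proper key subset {B, C} of {A, B, C} determines non-prime {D}, so the relation is not even in 2NF.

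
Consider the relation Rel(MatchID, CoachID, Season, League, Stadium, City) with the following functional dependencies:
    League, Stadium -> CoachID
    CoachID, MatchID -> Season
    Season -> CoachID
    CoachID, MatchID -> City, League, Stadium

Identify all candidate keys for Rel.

{CoachID, MatchID}, {League, MatchID, Stadium}, {MatchID, Season}

{MatchID} never appears on the right of any FD, so every key must include it.
Closure of {CoachID, MatchID} is {City, CoachID, League, MatchID, Season, Stadium}, the whole schema; {CoachID, MatchID} is a candidate key.
Closure of {MatchID, Season} is {City, CoachID, League, MatchID, Season, Stadium}, the whole schema; {MatchID, Season} is a candidate key.
Closure of {League, MatchID, Stadium} is {City, CoachID, League, MatchID, Season, Stadium}, the whole schema; {League, MatchID, Stadium} is a candidate key.
Any other superkey properly contains one of these, so there are no further candidate keys.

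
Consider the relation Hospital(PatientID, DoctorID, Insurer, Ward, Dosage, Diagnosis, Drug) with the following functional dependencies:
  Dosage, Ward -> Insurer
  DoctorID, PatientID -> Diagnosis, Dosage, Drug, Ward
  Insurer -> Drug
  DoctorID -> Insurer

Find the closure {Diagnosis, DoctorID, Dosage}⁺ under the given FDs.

Start with {Diagnosis, DoctorID, Dosage}.
DoctorID -> Insurer applies; add {Insurer} → now {Diagnosis, DoctorID, Dosage, Insurer}.
Insurer -> Drug applies; add {Drug} → now {Diagnosis, DoctorID, Dosage, Drug, Insurer}.
No further FD applies.

{Diagnosis, DoctorID, Dosage, Drug, Insurer}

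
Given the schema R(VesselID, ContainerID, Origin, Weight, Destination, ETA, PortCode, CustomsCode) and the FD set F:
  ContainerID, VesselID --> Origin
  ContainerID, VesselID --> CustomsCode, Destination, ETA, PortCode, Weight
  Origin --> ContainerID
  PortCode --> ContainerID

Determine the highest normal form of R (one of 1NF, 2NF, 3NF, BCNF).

3NF

Candidate keys: {ContainerID, VesselID}, {Origin, VesselID}, {PortCode, VesselID}. Prime attributes: {ContainerID, Origin, PortCode, VesselID}.
Origin --> ContainerID breaks BCNF: {Origin}⁺ = {ContainerID, Origin}, so {Origin} is not a superkey.
Its right-hand attributes {ContainerID} are all prime, as are those of every other non-superkey FD — the relation is in 3NF.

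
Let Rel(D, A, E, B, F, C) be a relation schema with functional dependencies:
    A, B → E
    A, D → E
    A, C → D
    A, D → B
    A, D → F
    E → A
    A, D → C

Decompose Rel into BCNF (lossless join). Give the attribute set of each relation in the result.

Candidate keys of the original relation: {A, C}, {A, D}, {C, E}, {D, E}.
{A, B, C, D, E, F}: {A, B} determines {A, B, E} here but is not a superkey — split on A, B → E, giving {A, B, E} and {A, B, C, D, F}.
{A, B, E}: {E} determines {A, E} here but is not a superkey — split on E → A, giving {A, E} and {B, E}.
{A, E} is in BCNF.
{B, E} is in BCNF.
{A, B, C, D, F} is in BCNF.

{A, B, C, D, F}; {A, E}; {B, E}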